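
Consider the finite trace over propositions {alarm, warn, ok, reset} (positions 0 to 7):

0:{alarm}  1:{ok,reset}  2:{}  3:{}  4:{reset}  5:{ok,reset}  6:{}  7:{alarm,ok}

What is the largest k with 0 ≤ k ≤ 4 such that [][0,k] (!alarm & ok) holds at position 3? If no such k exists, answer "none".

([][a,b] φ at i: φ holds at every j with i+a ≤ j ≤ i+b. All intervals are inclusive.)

none

(!alarm & ok) must hold from j=3 onward; find where it first fails.
  j=3: fails → no k works.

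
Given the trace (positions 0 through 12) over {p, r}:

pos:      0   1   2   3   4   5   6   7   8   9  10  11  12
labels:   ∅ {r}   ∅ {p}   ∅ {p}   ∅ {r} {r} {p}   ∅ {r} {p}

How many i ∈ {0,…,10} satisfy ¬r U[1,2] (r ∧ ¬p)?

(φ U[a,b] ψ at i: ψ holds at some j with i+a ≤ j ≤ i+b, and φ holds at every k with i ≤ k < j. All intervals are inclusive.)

Evaluate at each i in [0,10]:
  i=0: ✓ (rhs at j=1; lhs holds on [0,0])
  i=1: ✗ (no rhs in [2,3])
  i=2: ✗ (no rhs in [3,4])
  i=3: ✗ (no rhs in [4,5])
  i=4: ✗ (no rhs in [5,6])
  i=5: ✓ (rhs at j=7; lhs holds on [5,6])
  i=6: ✓ (rhs at j=7; lhs holds on [6,6])
  i=7: ✗ (lhs fails at k=7 before rhs at j=8)
  i=8: ✗ (no rhs in [9,10])
  i=9: ✓ (rhs at j=11; lhs holds on [9,10])
  i=10: ✓ (rhs at j=11; lhs holds on [10,10])
Positions where it holds: {0, 5, 6, 9, 10} → 5.

5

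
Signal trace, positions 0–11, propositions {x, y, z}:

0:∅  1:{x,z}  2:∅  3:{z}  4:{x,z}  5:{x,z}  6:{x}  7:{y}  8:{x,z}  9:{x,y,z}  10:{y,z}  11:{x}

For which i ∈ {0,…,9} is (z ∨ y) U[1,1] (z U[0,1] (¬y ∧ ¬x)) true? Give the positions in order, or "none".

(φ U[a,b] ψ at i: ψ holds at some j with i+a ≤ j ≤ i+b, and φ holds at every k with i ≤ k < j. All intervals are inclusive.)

Evaluate at each i in [0,9]:
  i=0: ✗ (lhs fails at k=0 before rhs at j=1)
  i=1: ✓ (rhs at j=2; lhs holds on [1,1])
  i=2: ✗ (lhs fails at k=2 before rhs at j=3)
  i=3: ✗ (no rhs in [4,4])
  i=4: ✗ (no rhs in [5,5])
  i=5: ✗ (no rhs in [6,6])
  i=6: ✗ (no rhs in [7,7])
  i=7: ✗ (no rhs in [8,8])
  i=8: ✗ (no rhs in [9,9])
  i=9: ✗ (no rhs in [10,10])

1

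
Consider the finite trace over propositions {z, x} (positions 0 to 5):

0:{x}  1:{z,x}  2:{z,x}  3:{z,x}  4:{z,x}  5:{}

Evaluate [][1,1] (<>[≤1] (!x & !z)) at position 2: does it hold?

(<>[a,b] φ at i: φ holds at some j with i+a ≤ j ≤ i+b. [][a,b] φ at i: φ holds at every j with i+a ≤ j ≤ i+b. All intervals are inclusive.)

Check <>[≤1] (!x & !z) at every j in [3,3]:
  j=3: fails (none in [3,4])
Fails at j=3 → formula fails.

No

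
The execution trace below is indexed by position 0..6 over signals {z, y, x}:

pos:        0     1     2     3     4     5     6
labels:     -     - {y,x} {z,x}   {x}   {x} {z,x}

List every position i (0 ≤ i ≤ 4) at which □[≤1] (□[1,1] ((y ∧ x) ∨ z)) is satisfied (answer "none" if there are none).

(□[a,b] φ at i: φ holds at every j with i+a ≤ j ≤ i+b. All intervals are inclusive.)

Evaluate at each i in [0,4]:
  i=0: ✗ (fails at j=0)
  i=1: ✓ (all of [1,2])
  i=2: ✗ (fails at j=3)
  i=3: ✗ (fails at j=3)
  i=4: ✗ (fails at j=4)

1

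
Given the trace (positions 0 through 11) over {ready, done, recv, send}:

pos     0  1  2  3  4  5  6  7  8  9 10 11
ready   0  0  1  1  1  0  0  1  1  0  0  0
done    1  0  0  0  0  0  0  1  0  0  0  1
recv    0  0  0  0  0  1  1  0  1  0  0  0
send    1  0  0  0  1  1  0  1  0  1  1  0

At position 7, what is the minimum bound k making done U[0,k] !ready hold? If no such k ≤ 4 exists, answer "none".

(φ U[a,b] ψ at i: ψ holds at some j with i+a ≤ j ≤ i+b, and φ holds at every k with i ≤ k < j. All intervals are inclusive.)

Need earliest j ≥ 7 with !ready, and done at every k in [7,j-1].
  j=7: rhs fails.
  j=8: rhs fails.
  j=9: rhs holds but lhs fails at k=8.
  j=10: rhs holds but lhs fails at k=8.
  j=11: rhs holds but lhs fails at k=8.
No witness within the range → none.

none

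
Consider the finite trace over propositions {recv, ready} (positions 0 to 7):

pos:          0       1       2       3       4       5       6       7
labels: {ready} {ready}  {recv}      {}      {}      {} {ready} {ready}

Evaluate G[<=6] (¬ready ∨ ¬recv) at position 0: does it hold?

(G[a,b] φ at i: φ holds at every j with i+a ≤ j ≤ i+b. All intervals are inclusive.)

Check (¬ready ∨ ¬recv) at every j in [0,6]:
  j=0: true
  j=1: true
  j=2: true
  j=3: true
  j=4: true
  j=5: true
  j=6: true
All positions satisfy it → formula holds.

Yes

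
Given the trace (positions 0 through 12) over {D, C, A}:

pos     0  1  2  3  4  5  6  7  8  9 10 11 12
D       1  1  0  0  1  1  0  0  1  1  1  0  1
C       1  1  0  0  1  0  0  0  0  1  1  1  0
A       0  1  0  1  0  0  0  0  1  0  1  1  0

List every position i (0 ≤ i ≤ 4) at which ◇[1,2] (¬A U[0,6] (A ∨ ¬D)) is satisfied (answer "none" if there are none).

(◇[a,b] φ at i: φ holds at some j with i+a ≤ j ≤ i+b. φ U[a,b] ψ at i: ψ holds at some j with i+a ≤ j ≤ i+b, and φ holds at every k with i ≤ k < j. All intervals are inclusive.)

0, 1, 2, 3, 4

Evaluate at each i in [0,4]:
  i=0: ✓ (witness j=1)
  i=1: ✓ (witness j=2)
  i=2: ✓ (witness j=3)
  i=3: ✓ (witness j=4)
  i=4: ✓ (witness j=5)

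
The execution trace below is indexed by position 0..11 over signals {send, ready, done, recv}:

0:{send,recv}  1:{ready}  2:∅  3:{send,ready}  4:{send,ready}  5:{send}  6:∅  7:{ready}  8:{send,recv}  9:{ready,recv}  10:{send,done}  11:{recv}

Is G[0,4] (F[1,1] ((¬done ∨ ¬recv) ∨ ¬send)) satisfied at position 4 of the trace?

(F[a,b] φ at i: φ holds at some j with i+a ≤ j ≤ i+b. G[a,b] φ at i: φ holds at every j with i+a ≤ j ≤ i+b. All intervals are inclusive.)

Holds

Check F[1,1] ((¬done ∨ ¬recv) ∨ ¬send) at every j in [4,8]:
  j=4: holds (witness at 5)
  j=5: holds (witness at 6)
  j=6: holds (witness at 7)
  j=7: holds (witness at 8)
  j=8: holds (witness at 9)
All positions satisfy it → formula holds.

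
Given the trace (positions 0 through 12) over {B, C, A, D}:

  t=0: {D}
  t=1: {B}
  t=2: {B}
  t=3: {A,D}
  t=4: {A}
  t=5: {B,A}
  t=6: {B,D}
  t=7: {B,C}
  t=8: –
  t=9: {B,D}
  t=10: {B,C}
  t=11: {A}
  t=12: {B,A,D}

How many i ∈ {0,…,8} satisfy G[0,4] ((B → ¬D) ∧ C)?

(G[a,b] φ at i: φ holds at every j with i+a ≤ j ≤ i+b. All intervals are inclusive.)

0

Evaluate at each i in [0,8]:
  i=0: ✗ (fails at j=0)
  i=1: ✗ (fails at j=1)
  i=2: ✗ (fails at j=2)
  i=3: ✗ (fails at j=3)
  i=4: ✗ (fails at j=4)
  i=5: ✗ (fails at j=5)
  i=6: ✗ (fails at j=6)
  i=7: ✗ (fails at j=8)
  i=8: ✗ (fails at j=8)
Positions where it holds: {} → 0.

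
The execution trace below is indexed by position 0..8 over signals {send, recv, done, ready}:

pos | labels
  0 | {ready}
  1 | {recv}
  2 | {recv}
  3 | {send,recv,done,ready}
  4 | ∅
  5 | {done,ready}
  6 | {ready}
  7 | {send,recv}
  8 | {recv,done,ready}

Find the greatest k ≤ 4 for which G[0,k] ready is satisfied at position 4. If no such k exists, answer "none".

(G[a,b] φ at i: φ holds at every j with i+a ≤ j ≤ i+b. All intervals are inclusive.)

ready must hold from j=4 onward; find where it first fails.
  j=4: fails → no k works.

none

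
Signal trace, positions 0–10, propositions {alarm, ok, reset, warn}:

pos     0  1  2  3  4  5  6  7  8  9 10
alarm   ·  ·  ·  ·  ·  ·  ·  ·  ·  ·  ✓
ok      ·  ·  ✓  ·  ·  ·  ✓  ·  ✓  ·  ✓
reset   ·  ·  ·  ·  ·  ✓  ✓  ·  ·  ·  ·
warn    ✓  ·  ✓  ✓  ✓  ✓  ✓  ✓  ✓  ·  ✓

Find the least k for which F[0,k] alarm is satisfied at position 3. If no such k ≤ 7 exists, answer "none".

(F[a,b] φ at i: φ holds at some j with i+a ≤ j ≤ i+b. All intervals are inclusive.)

Scan j = 3,4,… for alarm:
  j=3: fails
  j=4: fails
  j=5: fails
  j=6: fails
  j=7: fails
  j=8: fails
  j=9: fails
  j=10: holds
First hit at j=10, so smallest k = 10-3 = 7.

7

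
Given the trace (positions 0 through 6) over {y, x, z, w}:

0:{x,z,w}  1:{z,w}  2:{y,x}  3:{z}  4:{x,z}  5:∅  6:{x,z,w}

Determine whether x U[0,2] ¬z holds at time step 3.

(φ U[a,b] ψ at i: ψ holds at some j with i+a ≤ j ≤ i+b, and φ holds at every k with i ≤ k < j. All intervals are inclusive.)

Need some j in [3,5] with ¬z, and x at every k in [3,j-1].
  j=3: ¬z false.
  j=4: ¬z false.
  j=5: ¬z holds, but x fails at k=3 → not this j.
No j in the window works → until fails.

Does not hold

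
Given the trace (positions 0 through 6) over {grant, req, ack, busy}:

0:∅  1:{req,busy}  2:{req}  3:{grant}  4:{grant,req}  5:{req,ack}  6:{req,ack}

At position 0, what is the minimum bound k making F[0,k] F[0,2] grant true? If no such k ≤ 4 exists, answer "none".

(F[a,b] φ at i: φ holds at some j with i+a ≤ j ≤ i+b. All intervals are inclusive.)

Scan j = 0,1,… for F[0,2] grant:
  j=0: fails
  j=1: holds
First hit at j=1, so smallest k = 1-0 = 1.

1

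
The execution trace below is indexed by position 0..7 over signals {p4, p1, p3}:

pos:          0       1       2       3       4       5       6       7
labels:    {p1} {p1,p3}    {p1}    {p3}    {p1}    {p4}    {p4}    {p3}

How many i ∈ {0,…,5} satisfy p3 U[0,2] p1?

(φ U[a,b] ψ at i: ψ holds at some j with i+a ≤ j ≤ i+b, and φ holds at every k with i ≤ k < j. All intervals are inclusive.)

5

Evaluate at each i in [0,5]:
  i=0: ✓ (rhs at j=0)
  i=1: ✓ (rhs at j=1)
  i=2: ✓ (rhs at j=2)
  i=3: ✓ (rhs at j=4; lhs holds on [3,3])
  i=4: ✓ (rhs at j=4)
  i=5: ✗ (no rhs in [5,7])
Positions where it holds: {0, 1, 2, 3, 4} → 5.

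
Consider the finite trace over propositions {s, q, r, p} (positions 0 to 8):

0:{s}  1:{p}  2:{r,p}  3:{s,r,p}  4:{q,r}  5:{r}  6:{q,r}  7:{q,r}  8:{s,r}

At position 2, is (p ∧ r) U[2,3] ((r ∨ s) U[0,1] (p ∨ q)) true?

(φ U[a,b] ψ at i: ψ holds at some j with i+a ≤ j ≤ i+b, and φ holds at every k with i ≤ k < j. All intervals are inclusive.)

Holds

Need some j in [4,5] with ((r ∨ s) U[0,1] (p ∨ q)), and (p ∧ r) at every k in [2,j-1].
  j=4: ((r ∨ s) U[0,1] (p ∨ q)) holds; (p ∧ r) holds at every k in [2,3] → satisfied.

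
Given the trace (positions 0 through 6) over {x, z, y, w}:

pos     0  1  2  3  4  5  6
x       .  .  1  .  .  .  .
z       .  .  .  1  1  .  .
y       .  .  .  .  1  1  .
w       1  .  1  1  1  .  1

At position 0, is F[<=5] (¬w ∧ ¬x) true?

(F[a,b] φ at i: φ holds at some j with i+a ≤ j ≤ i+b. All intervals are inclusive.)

Holds

Check (¬w ∧ ¬x) at each j in [0,5]:
  j=0: false
  j=1: true
  j=2: false
  j=3: false
  j=4: false
  j=5: true
Found at j=1 → formula holds.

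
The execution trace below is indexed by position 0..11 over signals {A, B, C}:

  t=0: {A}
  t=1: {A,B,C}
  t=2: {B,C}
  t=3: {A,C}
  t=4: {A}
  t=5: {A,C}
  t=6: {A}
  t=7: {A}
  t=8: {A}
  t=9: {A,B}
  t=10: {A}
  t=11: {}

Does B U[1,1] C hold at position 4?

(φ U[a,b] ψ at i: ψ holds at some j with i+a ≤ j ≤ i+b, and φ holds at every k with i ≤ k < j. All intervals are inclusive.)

Does not hold

Need some j in [5,5] with C, and B at every k in [4,j-1].
  j=5: C holds, but B fails at k=4 → not this j.
No j in the window works → until fails.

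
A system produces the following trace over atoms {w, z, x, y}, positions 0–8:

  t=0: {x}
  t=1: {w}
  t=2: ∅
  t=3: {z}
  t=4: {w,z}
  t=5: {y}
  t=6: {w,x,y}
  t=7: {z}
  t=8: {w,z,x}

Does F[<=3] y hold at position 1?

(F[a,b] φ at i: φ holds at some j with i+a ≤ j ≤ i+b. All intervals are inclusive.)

False

Check y at each j in [1,4]:
  j=1: false
  j=2: false
  j=3: false
  j=4: false
No position in the window satisfies it → formula fails.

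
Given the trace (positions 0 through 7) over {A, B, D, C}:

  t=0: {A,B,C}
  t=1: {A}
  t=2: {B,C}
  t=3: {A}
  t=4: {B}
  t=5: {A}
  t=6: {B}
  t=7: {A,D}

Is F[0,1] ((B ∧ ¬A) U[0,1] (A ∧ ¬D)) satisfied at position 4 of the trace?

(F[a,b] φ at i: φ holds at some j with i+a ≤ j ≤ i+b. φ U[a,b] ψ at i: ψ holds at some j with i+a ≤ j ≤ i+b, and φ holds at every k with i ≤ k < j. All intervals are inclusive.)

Holds

Check ((B ∧ ¬A) U[0,1] (A ∧ ¬D)) at each j in [4,5]:
  j=4: holds
  j=5: holds
Found at j=4 → formula holds.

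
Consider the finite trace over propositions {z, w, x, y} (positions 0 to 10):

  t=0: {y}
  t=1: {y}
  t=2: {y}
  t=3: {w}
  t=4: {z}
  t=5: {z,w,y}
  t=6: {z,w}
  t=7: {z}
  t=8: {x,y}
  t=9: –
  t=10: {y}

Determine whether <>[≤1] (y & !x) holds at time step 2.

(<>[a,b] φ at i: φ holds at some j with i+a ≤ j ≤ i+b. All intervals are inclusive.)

Check (y & !x) at each j in [2,3]:
  j=2: true
  j=3: false
Found at j=2 → formula holds.

Yes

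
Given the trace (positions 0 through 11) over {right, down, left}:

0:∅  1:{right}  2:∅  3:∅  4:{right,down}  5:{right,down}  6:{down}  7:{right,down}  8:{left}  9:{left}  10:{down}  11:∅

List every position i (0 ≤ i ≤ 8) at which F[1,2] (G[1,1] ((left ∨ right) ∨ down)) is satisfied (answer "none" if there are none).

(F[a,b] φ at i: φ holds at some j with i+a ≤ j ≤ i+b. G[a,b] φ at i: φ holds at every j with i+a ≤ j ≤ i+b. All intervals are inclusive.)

1, 2, 3, 4, 5, 6, 7, 8

Evaluate at each i in [0,8]:
  i=0: ✗ (none in [1,2])
  i=1: ✓ (witness j=3)
  i=2: ✓ (witness j=3)
  i=3: ✓ (witness j=4)
  i=4: ✓ (witness j=5)
  i=5: ✓ (witness j=6)
  i=6: ✓ (witness j=7)
  i=7: ✓ (witness j=8)
  i=8: ✓ (witness j=9)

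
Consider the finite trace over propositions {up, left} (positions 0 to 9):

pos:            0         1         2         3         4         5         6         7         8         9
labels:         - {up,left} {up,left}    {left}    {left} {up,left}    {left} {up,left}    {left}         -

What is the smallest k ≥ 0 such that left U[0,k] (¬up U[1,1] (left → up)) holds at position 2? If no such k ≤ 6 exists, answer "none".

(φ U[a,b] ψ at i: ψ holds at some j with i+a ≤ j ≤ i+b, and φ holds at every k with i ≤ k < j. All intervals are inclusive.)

2

Need earliest j ≥ 2 with (¬up U[1,1] (left → up)), and left at every k in [2,j-1].
  j=2: rhs fails.
  j=3: rhs fails.
  j=4: rhs holds; lhs holds on [2,3]. k = 2.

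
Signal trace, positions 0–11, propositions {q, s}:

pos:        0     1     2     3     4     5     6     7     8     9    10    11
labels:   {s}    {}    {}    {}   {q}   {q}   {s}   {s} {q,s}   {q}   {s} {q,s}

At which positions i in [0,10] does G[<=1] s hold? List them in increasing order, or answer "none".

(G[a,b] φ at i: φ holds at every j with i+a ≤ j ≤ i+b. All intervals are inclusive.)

Evaluate at each i in [0,10]:
  i=0: ✗ (fails at j=1)
  i=1: ✗ (fails at j=1)
  i=2: ✗ (fails at j=2)
  i=3: ✗ (fails at j=3)
  i=4: ✗ (fails at j=4)
  i=5: ✗ (fails at j=5)
  i=6: ✓ (all of [6,7])
  i=7: ✓ (all of [7,8])
  i=8: ✗ (fails at j=9)
  i=9: ✗ (fails at j=9)
  i=10: ✓ (all of [10,11])

6, 7, 10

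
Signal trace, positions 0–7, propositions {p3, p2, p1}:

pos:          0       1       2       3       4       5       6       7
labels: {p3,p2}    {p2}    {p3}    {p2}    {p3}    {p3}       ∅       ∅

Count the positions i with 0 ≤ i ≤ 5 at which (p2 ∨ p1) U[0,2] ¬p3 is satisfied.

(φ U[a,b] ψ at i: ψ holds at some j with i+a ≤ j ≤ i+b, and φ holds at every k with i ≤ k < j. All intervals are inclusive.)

3

Evaluate at each i in [0,5]:
  i=0: ✓ (rhs at j=1; lhs holds on [0,0])
  i=1: ✓ (rhs at j=1)
  i=2: ✗ (lhs fails at k=2 before rhs at j=3)
  i=3: ✓ (rhs at j=3)
  i=4: ✗ (lhs fails at k=4 before rhs at j=6)
  i=5: ✗ (lhs fails at k=5 before rhs at j=6)
Positions where it holds: {0, 1, 3} → 3.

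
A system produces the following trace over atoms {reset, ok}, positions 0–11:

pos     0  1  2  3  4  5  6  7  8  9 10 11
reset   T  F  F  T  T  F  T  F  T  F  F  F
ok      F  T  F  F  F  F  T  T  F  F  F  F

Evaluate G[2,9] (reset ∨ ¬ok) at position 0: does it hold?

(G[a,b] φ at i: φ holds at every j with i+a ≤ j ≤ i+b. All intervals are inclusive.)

False

Check (reset ∨ ¬ok) at every j in [2,9]:
  j=2: true
  j=3: true
  j=4: true
  j=5: true
  j=6: true
  j=7: false
  j=8: true
  j=9: true
Fails at j=7 → formula fails.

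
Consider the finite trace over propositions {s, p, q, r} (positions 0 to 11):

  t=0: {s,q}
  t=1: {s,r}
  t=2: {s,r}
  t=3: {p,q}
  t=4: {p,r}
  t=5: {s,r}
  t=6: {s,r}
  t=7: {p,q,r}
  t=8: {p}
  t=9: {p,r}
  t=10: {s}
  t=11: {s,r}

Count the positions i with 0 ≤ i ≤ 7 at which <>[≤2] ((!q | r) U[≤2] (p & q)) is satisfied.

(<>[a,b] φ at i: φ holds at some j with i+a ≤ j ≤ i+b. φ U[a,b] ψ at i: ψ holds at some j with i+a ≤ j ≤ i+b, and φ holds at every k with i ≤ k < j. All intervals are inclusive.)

Evaluate at each i in [0,7]:
  i=0: ✓ (witness j=1)
  i=1: ✓ (witness j=1)
  i=2: ✓ (witness j=2)
  i=3: ✓ (witness j=3)
  i=4: ✓ (witness j=5)
  i=5: ✓ (witness j=5)
  i=6: ✓ (witness j=6)
  i=7: ✓ (witness j=7)
Positions where it holds: {0, 1, 2, 3, 4, 5, 6, 7} → 8.

8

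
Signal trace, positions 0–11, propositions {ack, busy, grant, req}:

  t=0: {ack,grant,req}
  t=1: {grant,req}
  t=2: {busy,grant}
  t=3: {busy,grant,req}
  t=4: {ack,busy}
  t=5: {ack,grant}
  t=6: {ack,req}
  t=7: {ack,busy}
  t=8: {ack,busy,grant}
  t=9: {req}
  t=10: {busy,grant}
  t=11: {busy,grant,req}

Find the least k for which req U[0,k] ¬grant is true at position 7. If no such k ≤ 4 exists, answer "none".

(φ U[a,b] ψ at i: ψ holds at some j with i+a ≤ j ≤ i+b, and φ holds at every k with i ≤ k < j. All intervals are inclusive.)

0

Need earliest j ≥ 7 with ¬grant, and req at every k in [7,j-1].
  j=7: rhs holds (empty prefix). k = 0.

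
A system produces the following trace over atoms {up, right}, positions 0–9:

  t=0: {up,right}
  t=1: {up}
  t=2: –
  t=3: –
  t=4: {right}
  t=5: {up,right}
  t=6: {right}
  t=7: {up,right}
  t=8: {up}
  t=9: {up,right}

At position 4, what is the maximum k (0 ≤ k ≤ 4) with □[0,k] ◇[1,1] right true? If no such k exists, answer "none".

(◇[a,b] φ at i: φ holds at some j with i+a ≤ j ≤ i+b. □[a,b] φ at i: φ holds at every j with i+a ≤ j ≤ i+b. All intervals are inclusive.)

◇[1,1] right must hold from j=4 onward; find where it first fails.
  j=4: holds
  j=5: holds
  j=6: holds
  j=7: fails
Holds on [4,6], so largest k = 2.

2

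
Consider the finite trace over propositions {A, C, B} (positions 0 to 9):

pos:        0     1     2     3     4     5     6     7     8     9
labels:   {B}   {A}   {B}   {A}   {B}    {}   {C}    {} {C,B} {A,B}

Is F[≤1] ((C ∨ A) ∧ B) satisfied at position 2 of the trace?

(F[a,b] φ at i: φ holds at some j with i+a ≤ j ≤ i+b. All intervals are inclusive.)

Check ((C ∨ A) ∧ B) at each j in [2,3]:
  j=2: false
  j=3: false
No position in the window satisfies it → formula fails.

False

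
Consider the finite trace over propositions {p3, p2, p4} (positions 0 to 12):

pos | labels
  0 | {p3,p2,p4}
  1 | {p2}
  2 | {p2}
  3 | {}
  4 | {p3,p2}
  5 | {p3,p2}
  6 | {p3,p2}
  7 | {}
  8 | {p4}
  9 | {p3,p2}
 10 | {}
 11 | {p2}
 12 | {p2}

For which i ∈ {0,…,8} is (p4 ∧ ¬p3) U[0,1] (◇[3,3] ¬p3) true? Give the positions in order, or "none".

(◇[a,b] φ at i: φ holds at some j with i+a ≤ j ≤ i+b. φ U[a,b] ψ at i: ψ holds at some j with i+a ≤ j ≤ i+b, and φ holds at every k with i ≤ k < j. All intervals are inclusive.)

Evaluate at each i in [0,8]:
  i=0: ✓ (rhs at j=0)
  i=1: ✗ (no rhs in [1,2])
  i=2: ✗ (no rhs in [2,3])
  i=3: ✗ (lhs fails at k=3 before rhs at j=4)
  i=4: ✓ (rhs at j=4)
  i=5: ✓ (rhs at j=5)
  i=6: ✗ (lhs fails at k=6 before rhs at j=7)
  i=7: ✓ (rhs at j=7)
  i=8: ✓ (rhs at j=8)

0, 4, 5, 7, 8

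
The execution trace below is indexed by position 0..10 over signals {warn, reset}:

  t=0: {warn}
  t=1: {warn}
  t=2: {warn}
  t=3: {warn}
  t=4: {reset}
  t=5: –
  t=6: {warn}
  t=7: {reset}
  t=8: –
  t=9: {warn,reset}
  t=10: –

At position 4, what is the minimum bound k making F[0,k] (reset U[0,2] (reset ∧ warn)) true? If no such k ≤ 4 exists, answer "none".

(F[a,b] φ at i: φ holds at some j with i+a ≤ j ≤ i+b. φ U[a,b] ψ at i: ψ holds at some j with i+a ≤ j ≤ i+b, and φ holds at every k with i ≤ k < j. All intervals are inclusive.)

Scan j = 4,5,… for (reset U[0,2] (reset ∧ warn)):
  j=4: fails
  j=5: fails
  j=6: fails
  j=7: fails
  j=8: fails
No j in [4,8] satisfies it → none.

none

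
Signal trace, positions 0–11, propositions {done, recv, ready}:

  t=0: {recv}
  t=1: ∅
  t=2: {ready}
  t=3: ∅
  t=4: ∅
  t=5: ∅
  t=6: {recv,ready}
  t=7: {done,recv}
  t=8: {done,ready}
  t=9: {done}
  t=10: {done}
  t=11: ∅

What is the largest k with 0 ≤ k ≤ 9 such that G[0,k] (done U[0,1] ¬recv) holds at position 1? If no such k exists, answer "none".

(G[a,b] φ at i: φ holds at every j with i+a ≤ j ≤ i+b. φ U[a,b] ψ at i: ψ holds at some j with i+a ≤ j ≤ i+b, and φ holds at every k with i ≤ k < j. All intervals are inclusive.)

4

(done U[0,1] ¬recv) must hold from j=1 onward; find where it first fails.
  j=1: holds
  j=2: holds
  j=3: holds
  j=4: holds
  j=5: holds
  j=6: fails
Holds on [1,5], so largest k = 4.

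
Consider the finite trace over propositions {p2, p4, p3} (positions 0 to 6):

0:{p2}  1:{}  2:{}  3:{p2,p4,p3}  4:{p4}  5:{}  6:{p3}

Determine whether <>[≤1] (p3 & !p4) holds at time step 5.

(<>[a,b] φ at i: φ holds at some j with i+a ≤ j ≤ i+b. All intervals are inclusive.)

Check (p3 & !p4) at each j in [5,6]:
  j=5: false
  j=6: true
Found at j=6 → formula holds.

Holds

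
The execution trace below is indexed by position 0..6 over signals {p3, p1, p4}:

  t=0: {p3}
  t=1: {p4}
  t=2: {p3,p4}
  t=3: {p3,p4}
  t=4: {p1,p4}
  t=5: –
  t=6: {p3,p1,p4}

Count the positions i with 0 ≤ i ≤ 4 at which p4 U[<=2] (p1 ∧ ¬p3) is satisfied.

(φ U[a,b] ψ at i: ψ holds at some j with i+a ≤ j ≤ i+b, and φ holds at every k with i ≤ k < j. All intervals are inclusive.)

3

Evaluate at each i in [0,4]:
  i=0: ✗ (no rhs in [0,2])
  i=1: ✗ (no rhs in [1,3])
  i=2: ✓ (rhs at j=4; lhs holds on [2,3])
  i=3: ✓ (rhs at j=4; lhs holds on [3,3])
  i=4: ✓ (rhs at j=4)
Positions where it holds: {2, 3, 4} → 3.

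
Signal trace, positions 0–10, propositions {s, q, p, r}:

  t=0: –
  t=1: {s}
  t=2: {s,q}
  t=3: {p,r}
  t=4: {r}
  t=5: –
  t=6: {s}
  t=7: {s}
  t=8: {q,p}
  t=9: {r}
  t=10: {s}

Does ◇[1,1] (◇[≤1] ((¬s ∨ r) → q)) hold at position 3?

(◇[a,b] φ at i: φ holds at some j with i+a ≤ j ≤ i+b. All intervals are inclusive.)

No

Check ◇[≤1] ((¬s ∨ r) → q) at each j in [4,4]:
  j=4: fails (none in [4,5])
No position in the window satisfies it → formula fails.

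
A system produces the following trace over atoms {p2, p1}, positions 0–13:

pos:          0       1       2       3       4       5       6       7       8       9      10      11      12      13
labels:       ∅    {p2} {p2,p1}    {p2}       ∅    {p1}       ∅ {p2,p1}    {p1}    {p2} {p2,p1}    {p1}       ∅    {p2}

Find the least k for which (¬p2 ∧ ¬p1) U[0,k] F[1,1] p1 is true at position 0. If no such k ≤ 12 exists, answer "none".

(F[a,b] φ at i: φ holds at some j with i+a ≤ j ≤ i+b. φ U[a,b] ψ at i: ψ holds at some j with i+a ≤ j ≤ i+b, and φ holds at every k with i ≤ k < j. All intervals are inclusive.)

Need earliest j ≥ 0 with F[1,1] p1, and (¬p2 ∧ ¬p1) at every k in [0,j-1].
  j=0: rhs fails.
  j=1: rhs holds; lhs holds on [0,0]. k = 1.

1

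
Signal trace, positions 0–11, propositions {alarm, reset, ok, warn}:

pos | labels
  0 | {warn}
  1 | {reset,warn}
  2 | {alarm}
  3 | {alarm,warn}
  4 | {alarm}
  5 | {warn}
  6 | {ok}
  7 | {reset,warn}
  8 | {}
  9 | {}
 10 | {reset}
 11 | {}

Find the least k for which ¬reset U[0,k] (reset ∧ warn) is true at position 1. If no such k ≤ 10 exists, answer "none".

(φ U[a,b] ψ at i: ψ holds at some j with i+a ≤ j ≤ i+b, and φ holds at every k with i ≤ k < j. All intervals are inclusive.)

0

Need earliest j ≥ 1 with (reset ∧ warn), and ¬reset at every k in [1,j-1].
  j=1: rhs holds (empty prefix). k = 0.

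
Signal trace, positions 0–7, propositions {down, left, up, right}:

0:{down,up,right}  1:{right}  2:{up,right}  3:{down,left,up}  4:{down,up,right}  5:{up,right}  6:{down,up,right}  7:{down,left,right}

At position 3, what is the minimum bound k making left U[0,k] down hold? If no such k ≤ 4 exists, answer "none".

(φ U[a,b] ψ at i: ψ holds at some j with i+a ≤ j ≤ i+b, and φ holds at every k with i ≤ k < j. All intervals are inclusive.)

0

Need earliest j ≥ 3 with down, and left at every k in [3,j-1].
  j=3: rhs holds (empty prefix). k = 0.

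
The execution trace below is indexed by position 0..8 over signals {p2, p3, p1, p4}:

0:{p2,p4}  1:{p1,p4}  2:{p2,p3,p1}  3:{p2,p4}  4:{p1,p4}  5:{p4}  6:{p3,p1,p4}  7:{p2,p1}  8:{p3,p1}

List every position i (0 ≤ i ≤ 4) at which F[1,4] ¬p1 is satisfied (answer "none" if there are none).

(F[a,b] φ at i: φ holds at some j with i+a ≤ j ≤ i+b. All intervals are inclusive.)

0, 1, 2, 3, 4

Evaluate at each i in [0,4]:
  i=0: ✓ (witness j=3)
  i=1: ✓ (witness j=3)
  i=2: ✓ (witness j=3)
  i=3: ✓ (witness j=5)
  i=4: ✓ (witness j=5)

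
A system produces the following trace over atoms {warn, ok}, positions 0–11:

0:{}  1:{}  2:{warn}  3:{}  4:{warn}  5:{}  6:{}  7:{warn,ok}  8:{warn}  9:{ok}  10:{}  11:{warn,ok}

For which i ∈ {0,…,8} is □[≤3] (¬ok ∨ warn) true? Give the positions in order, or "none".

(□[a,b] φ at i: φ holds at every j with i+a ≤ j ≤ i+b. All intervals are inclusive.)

Evaluate at each i in [0,8]:
  i=0: ✓ (all of [0,3])
  i=1: ✓ (all of [1,4])
  i=2: ✓ (all of [2,5])
  i=3: ✓ (all of [3,6])
  i=4: ✓ (all of [4,7])
  i=5: ✓ (all of [5,8])
  i=6: ✗ (fails at j=9)
  i=7: ✗ (fails at j=9)
  i=8: ✗ (fails at j=9)

0, 1, 2, 3, 4, 5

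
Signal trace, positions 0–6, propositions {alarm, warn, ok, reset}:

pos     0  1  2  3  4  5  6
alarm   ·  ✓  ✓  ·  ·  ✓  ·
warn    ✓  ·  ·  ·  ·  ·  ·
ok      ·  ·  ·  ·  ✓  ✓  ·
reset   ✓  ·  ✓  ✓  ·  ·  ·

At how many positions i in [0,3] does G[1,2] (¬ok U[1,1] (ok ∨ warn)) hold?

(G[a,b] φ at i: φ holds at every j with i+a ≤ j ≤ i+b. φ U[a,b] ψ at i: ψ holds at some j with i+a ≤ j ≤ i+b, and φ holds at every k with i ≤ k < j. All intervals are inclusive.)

Evaluate at each i in [0,3]:
  i=0: ✗ (fails at j=1)
  i=1: ✗ (fails at j=2)
  i=2: ✗ (fails at j=4)
  i=3: ✗ (fails at j=4)
Positions where it holds: {} → 0.

0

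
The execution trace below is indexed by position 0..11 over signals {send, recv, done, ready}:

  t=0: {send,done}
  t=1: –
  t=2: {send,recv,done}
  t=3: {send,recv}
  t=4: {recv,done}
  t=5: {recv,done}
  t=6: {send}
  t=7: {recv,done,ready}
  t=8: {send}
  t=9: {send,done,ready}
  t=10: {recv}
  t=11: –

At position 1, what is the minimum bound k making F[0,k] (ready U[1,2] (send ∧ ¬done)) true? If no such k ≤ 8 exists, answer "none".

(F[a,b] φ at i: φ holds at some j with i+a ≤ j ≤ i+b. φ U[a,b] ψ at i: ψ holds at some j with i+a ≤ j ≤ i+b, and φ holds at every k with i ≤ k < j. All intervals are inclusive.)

Scan j = 1,2,… for (ready U[1,2] (send ∧ ¬done)):
  j=1: fails
  j=2: fails
  j=3: fails
  j=4: fails
  j=5: fails
  j=6: fails
  j=7: holds
First hit at j=7, so smallest k = 7-1 = 6.

6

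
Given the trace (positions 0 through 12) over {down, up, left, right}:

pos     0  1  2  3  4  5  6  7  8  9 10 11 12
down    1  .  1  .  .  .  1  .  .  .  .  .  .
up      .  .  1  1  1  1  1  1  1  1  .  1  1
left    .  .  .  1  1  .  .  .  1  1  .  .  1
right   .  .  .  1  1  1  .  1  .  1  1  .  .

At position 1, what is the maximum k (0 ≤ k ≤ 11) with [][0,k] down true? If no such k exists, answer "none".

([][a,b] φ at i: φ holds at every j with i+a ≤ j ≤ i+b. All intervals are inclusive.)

down must hold from j=1 onward; find where it first fails.
  j=1: fails → no k works.

none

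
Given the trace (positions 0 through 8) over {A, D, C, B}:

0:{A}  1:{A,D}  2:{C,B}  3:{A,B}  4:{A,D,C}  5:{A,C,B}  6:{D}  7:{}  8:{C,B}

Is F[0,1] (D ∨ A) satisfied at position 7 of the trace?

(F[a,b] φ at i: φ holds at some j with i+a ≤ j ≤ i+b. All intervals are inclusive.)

Check (D ∨ A) at each j in [7,8]:
  j=7: false
  j=8: false
No position in the window satisfies it → formula fails.

False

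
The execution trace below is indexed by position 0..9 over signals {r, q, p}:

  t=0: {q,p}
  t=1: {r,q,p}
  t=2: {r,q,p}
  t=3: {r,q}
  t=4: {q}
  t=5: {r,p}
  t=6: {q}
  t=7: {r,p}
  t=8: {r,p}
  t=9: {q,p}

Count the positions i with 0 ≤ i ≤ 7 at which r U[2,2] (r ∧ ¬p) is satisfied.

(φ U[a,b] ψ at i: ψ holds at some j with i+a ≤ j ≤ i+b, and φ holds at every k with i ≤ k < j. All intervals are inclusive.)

Evaluate at each i in [0,7]:
  i=0: ✗ (no rhs in [2,2])
  i=1: ✓ (rhs at j=3; lhs holds on [1,2])
  i=2: ✗ (no rhs in [4,4])
  i=3: ✗ (no rhs in [5,5])
  i=4: ✗ (no rhs in [6,6])
  i=5: ✗ (no rhs in [7,7])
  i=6: ✗ (no rhs in [8,8])
  i=7: ✗ (no rhs in [9,9])
Positions where it holds: {1} → 1.

1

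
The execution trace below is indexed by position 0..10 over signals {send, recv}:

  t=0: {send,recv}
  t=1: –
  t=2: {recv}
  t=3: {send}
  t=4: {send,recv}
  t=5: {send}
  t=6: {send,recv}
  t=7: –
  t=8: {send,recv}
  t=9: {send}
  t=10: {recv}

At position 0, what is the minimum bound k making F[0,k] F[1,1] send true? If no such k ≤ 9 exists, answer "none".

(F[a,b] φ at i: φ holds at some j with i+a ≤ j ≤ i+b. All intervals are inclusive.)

Scan j = 0,1,… for F[1,1] send:
  j=0: fails
  j=1: fails
  j=2: holds
First hit at j=2, so smallest k = 2-0 = 2.

2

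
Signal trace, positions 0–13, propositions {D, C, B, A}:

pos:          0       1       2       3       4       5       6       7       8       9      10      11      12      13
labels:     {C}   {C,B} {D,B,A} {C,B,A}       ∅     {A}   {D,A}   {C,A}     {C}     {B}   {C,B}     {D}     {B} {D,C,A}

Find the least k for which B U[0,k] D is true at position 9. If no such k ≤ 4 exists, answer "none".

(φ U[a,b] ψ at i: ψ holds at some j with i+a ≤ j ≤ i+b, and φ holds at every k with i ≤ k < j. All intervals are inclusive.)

2

Need earliest j ≥ 9 with D, and B at every k in [9,j-1].
  j=9: rhs fails.
  j=10: rhs fails.
  j=11: rhs holds; lhs holds on [9,10]. k = 2.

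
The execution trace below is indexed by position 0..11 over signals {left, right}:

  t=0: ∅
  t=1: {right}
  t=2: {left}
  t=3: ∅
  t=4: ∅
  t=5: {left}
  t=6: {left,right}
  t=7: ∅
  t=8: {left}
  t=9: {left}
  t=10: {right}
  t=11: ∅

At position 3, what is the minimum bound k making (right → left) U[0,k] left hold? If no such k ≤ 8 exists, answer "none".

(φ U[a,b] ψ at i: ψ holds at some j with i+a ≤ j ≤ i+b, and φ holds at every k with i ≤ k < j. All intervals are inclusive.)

Need earliest j ≥ 3 with left, and (right → left) at every k in [3,j-1].
  j=3: rhs fails.
  j=4: rhs fails.
  j=5: rhs holds; lhs holds on [3,4]. k = 2.

2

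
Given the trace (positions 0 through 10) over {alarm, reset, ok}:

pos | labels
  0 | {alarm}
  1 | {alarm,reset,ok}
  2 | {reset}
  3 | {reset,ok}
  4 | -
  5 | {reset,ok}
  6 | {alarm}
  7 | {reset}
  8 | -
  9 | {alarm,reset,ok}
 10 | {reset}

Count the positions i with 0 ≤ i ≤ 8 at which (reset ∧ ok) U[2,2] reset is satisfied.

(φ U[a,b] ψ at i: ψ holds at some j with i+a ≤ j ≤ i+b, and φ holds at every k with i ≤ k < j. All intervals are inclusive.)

Evaluate at each i in [0,8]:
  i=0: ✗ (lhs fails at k=0 before rhs at j=2)
  i=1: ✗ (lhs fails at k=2 before rhs at j=3)
  i=2: ✗ (no rhs in [4,4])
  i=3: ✗ (lhs fails at k=4 before rhs at j=5)
  i=4: ✗ (no rhs in [6,6])
  i=5: ✗ (lhs fails at k=6 before rhs at j=7)
  i=6: ✗ (no rhs in [8,8])
  i=7: ✗ (lhs fails at k=7 before rhs at j=9)
  i=8: ✗ (lhs fails at k=8 before rhs at j=10)
Positions where it holds: {} → 0.

0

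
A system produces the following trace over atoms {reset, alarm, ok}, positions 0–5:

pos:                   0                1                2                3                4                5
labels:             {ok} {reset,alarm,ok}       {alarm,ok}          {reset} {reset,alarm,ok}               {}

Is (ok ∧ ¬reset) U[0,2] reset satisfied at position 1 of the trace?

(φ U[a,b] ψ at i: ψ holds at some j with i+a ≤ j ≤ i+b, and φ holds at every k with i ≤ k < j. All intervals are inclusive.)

Need some j in [1,3] with reset, and (ok ∧ ¬reset) at every k in [1,j-1].
  j=1: reset holds; no prefix to check → satisfied.

True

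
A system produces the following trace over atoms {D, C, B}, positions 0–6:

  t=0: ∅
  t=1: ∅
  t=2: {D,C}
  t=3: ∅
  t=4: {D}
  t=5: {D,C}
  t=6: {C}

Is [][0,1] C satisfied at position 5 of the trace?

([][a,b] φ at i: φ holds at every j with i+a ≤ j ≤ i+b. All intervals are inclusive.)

Check C at every j in [5,6]:
  j=5: true
  j=6: true
All positions satisfy it → formula holds.

Holds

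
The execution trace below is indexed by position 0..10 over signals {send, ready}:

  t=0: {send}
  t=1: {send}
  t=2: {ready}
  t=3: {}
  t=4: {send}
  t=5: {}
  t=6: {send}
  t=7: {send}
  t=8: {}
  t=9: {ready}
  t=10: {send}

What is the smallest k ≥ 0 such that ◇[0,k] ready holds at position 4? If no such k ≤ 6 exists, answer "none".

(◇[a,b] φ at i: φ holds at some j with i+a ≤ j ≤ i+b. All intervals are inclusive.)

Scan j = 4,5,… for ready:
  j=4: fails
  j=5: fails
  j=6: fails
  j=7: fails
  j=8: fails
  j=9: holds
First hit at j=9, so smallest k = 9-4 = 5.

5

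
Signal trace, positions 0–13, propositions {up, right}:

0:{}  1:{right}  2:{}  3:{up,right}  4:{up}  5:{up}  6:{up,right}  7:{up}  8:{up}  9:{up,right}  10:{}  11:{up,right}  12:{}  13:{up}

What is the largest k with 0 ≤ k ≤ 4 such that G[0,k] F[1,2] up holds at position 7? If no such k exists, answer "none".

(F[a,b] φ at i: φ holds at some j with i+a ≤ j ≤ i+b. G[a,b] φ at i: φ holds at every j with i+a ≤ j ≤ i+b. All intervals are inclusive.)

F[1,2] up must hold from j=7 onward; find where it first fails.
  j=7: holds
  j=8: holds
  j=9: holds
  j=10: holds
  j=11: holds
Holds through j=11; largest k = 4.

4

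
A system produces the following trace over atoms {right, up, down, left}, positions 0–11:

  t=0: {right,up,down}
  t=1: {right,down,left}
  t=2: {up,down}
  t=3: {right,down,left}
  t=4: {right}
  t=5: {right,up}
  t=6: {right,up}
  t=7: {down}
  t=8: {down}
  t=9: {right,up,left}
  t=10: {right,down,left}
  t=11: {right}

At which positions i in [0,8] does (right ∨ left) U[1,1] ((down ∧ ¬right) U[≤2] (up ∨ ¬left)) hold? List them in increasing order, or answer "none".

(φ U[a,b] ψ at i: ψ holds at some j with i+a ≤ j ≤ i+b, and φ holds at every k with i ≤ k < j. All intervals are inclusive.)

Evaluate at each i in [0,8]:
  i=0: ✗ (no rhs in [1,1])
  i=1: ✓ (rhs at j=2; lhs holds on [1,1])
  i=2: ✗ (no rhs in [3,3])
  i=3: ✓ (rhs at j=4; lhs holds on [3,3])
  i=4: ✓ (rhs at j=5; lhs holds on [4,4])
  i=5: ✓ (rhs at j=6; lhs holds on [5,5])
  i=6: ✓ (rhs at j=7; lhs holds on [6,6])
  i=7: ✗ (lhs fails at k=7 before rhs at j=8)
  i=8: ✗ (lhs fails at k=8 before rhs at j=9)

1, 3, 4, 5, 6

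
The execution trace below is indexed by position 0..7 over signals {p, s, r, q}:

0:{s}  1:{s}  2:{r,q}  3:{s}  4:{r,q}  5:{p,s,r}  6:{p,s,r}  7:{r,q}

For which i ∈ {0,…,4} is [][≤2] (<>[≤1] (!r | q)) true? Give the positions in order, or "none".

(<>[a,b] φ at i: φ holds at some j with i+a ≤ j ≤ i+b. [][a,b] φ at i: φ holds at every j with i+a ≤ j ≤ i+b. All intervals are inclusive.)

0, 1, 2

Evaluate at each i in [0,4]:
  i=0: ✓ (all of [0,2])
  i=1: ✓ (all of [1,3])
  i=2: ✓ (all of [2,4])
  i=3: ✗ (fails at j=5)
  i=4: ✗ (fails at j=5)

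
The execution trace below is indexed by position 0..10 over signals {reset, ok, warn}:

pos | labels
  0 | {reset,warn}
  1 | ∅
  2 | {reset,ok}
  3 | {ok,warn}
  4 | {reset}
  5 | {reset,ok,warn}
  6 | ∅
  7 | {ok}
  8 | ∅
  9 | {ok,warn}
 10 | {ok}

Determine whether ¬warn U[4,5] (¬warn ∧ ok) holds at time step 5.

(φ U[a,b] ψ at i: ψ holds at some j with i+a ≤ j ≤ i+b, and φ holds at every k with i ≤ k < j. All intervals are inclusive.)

Need some j in [9,10] with (¬warn ∧ ok), and ¬warn at every k in [5,j-1].
  j=9: (¬warn ∧ ok) false.
  j=10: (¬warn ∧ ok) holds, but ¬warn fails at k=5 → not this j.
No j in the window works → until fails.

No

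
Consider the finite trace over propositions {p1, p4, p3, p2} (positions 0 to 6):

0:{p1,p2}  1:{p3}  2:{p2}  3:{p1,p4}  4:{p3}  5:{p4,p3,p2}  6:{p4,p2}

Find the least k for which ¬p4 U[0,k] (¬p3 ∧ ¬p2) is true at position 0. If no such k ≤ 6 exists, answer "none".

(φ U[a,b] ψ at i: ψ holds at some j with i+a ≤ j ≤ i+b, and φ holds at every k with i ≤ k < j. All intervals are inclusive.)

Need earliest j ≥ 0 with (¬p3 ∧ ¬p2), and ¬p4 at every k in [0,j-1].
  j=0: rhs fails.
  j=1: rhs fails.
  j=2: rhs fails.
  j=3: rhs holds; lhs holds on [0,2]. k = 3.

3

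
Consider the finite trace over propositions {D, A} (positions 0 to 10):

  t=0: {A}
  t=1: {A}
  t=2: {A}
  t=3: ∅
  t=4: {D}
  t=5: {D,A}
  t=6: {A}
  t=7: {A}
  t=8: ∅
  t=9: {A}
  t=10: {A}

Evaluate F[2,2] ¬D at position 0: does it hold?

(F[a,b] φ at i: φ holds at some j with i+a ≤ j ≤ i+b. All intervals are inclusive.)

Check ¬D at each j in [2,2]:
  j=2: true
Found at j=2 → formula holds.

Yes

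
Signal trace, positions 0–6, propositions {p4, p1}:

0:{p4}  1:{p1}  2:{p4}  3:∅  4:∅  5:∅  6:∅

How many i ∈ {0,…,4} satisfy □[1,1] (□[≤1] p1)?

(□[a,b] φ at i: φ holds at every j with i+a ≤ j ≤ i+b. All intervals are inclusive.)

0

Evaluate at each i in [0,4]:
  i=0: ✗ (fails at j=1)
  i=1: ✗ (fails at j=2)
  i=2: ✗ (fails at j=3)
  i=3: ✗ (fails at j=4)
  i=4: ✗ (fails at j=5)
Positions where it holds: {} → 0.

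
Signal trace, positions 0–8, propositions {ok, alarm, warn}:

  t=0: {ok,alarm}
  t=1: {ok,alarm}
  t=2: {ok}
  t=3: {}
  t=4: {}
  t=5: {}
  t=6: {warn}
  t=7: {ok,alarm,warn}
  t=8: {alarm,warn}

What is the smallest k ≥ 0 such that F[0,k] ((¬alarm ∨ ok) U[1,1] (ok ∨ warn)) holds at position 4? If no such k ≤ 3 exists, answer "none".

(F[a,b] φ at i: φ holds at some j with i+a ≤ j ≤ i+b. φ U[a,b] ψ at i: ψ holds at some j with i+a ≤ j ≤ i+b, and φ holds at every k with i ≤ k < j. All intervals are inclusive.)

Scan j = 4,5,… for ((¬alarm ∨ ok) U[1,1] (ok ∨ warn)):
  j=4: fails
  j=5: holds
First hit at j=5, so smallest k = 5-4 = 1.

1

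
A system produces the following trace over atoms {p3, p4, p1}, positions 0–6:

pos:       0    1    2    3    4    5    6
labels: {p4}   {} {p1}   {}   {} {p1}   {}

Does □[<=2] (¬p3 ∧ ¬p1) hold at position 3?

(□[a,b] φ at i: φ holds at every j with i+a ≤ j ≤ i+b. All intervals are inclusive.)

No

Check (¬p3 ∧ ¬p1) at every j in [3,5]:
  j=3: true
  j=4: true
  j=5: false
Fails at j=5 → formula fails.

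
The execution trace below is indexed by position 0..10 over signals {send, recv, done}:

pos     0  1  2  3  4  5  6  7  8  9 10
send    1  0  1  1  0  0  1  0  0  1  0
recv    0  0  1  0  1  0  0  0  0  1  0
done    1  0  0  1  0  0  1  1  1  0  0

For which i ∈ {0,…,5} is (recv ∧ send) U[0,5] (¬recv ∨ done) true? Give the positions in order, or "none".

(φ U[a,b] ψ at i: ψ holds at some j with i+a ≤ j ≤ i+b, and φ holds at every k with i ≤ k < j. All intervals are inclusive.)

Evaluate at each i in [0,5]:
  i=0: ✓ (rhs at j=0)
  i=1: ✓ (rhs at j=1)
  i=2: ✓ (rhs at j=3; lhs holds on [2,2])
  i=3: ✓ (rhs at j=3)
  i=4: ✗ (lhs fails at k=4 before rhs at j=5)
  i=5: ✓ (rhs at j=5)

0, 1, 2, 3, 5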